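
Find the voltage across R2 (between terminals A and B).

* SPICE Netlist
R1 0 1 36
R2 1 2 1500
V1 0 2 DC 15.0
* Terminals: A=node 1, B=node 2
R1 and R2 are in series across V1 (node 0 → node 1 → node 2), and the output A–B is taken across R2, so this is a voltage divider.
Series current: I = V1/(R1 + R2) = 15/(36 + 1500) = 15/1536 = 0.009766 A
V_R2 = I × R2 = V1 × R2/(R1 + R2) = 15 × 1500/1536 = 14.65 V

Final answer: 14.65 V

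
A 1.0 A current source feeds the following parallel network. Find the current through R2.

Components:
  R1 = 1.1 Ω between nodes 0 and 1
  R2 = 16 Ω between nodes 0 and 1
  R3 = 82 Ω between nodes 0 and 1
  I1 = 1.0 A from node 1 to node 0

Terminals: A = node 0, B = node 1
All resistors sit directly between nodes 0 and 1, so they are in parallel and share one voltage V; the full source current 1 A splits among them.
1/R_par = 1/1.1 + 1/16 + 1/82 = 0.9838 S  =>  R_par = 1.016 Ω
V = I × R_par = 1 × 1.016 = 1.016 V
I_R2 = V/R2 = 1.016/16 = 0.06353 A

Final answer: 0.06353 A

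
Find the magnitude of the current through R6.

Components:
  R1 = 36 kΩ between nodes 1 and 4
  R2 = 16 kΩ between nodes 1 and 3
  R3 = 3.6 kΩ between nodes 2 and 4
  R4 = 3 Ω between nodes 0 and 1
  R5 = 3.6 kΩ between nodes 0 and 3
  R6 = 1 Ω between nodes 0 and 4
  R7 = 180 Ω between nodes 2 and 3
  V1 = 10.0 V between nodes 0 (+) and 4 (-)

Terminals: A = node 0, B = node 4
Nodal analysis, taking node 4 as the 0 V reference.
Source V1 fixes V_0 = 10 V.
KCL at each unknown node (sum of currents leaving = 0; resistances in Ω):
  Node 1: (V_1 - 0)/36000 + (V_1 - V_3)/16000 + (V_1 - 10)/3 = 0
  Node 2: (V_2 - 0)/3600 + (V_2 - V_3)/180 = 0
  Node 3: (V_3 - V_1)/16000 + (V_3 - 10)/3600 + (V_3 - V_2)/180 = 0
Collecting terms (coefficients in siemens):
  0.3334·V_1 - 0.0000625·V_3 = 3.333
  0.005833·V_2 - 0.005556·V_3 = 0
  0.005896·V_3 - 0.0000625·V_1 - 0.005556·V_2 = 0.002778
Solving these 3 simultaneous equations (Gaussian elimination) gives:
  V_1 = 9.998 V, V_2 = 5.358 V, V_3 = 5.626 V
I_R6 = (V_0 - V_4)/R6 = (10 - 0)/1 = 10 A
|I_R6| = 10 A

Final answer: |I_R6| = 10 A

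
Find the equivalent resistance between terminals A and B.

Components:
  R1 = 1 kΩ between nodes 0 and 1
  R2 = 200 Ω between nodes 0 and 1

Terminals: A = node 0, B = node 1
Reduce the network between node 0 (A) and node 1 (B) by series/parallel combination:
  Rp1 = R1 ‖ R2 (parallel, both between nodes 0 and 1) = 1/(1/1000 + 1/200) = 166.7 Ω
R_eq = 166.7 Ω

Final answer: 166.7 Ω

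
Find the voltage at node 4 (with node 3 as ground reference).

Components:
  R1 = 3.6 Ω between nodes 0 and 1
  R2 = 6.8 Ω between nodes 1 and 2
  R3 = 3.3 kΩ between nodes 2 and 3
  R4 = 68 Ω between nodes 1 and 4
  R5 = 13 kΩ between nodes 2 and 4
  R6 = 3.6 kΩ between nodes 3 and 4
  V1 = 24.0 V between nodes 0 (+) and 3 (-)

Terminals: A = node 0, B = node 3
Nodal analysis, taking node 3 as the 0 V reference.
Source V1 fixes V_0 = 24 V.
KCL at each unknown node (sum of currents leaving = 0; resistances in Ω):
  Node 1: (V_1 - 24)/3.6 + (V_1 - V_2)/6.8 + (V_1 - V_4)/68 = 0
  Node 2: (V_2 - V_1)/6.8 + (V_2 - 0)/3300 + (V_2 - V_4)/13000 = 0
  Node 4: (V_4 - V_1)/68 + (V_4 - V_2)/13000 + (V_4 - 0)/3600 = 0
Collecting terms (coefficients in siemens):
  0.4395·V_1 - 0.1471·V_2 - 0.01471·V_4 = 6.667
  0.1474·V_2 - 0.1471·V_1 - 0.00007692·V_4 = 0
  0.01506·V_4 - 0.01471·V_1 - 0.00007692·V_2 = 0
Solving these 3 simultaneous equations (Gaussian elimination) gives:
  V_1 = 23.95 V, V_2 = 23.9 V, V_4 = 23.51 V
The requested potential is V_4 = 23.51 V.

Final answer: V_4 = 23.51 V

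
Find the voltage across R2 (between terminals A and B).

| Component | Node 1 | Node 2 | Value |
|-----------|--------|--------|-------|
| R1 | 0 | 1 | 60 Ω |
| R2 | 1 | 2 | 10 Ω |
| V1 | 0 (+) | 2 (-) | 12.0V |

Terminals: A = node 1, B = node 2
R1 and R2 are in series across V1 (node 0 → node 1 → node 2), and the output A–B is taken across R2, so this is a voltage divider.
Series current: I = V1/(R1 + R2) = 12/(60 + 10) = 12/70 = 0.1714 A
V_R2 = I × R2 = V1 × R2/(R1 + R2) = 12 × 10/70 = 1.714 V

Final answer: 1.714 V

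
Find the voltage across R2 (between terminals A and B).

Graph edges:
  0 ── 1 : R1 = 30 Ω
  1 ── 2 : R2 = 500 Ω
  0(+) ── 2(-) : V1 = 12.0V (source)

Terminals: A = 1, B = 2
R1 and R2 are in series across V1 (node 0 → node 1 → node 2), and the output A–B is taken across R2, so this is a voltage divider.
Series current: I = V1/(R1 + R2) = 12/(30 + 500) = 12/530 = 0.02264 A
V_R2 = I × R2 = V1 × R2/(R1 + R2) = 12 × 500/530 = 11.32 V

Final answer: 11.32 V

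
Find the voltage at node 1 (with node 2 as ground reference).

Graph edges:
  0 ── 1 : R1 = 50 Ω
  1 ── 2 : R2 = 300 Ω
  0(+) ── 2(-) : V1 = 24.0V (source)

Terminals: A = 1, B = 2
Nodal analysis, taking node 2 as the 0 V reference.
Source V1 fixes V_0 = 24 V.
KCL at each unknown node (sum of currents leaving = 0; resistances in Ω):
  Node 1: (V_1 - 24)/50 + (V_1 - 0)/300 = 0
Collecting terms: 0.02333 × V_1 = 0.48  =>  V_1 = 20.57 V
The requested potential is V_1 = 20.57 V.

Final answer: V_1 = 20.57 V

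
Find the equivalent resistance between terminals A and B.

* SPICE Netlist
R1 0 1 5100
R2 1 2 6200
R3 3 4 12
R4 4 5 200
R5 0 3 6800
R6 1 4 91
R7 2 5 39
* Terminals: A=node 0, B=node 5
The network is not a plain series/parallel combination. Inject a 1 A test current into terminal A (node 0) and return it from terminal B (node 5); then R_eq = V_A / (1 A).
Nodal analysis, taking node 5 as the 0 V reference.
Current source I_test pushes 1 A into node 0 and draws it out of node 5.
KCL at each unknown node (sum of currents leaving = 0; resistances in Ω):
  Node 0: (V_0 - V_1)/5100 + (V_0 - V_3)/6800 - 1 = 0
  Node 1: (V_1 - V_0)/5100 + (V_1 - V_2)/6200 + (V_1 - V_4)/91 = 0
  Node 2: (V_2 - V_1)/6200 + (V_2 - 0)/39 = 0
  Node 3: (V_3 - V_0)/6800 + (V_3 - V_4)/12 = 0
  Node 4: (V_4 - V_1)/91 + (V_4 - V_3)/12 + (V_4 - 0)/200 = 0
Collecting terms (coefficients in siemens):
  0.0003431·V_0 - 0.0001961·V_1 - 0.0001471·V_3 = 1
  0.01135·V_1 - 0.0001961·V_0 - 0.0001613·V_2 - 0.01099·V_4 = 0
  0.0258·V_2 - 0.0001613·V_1 = 0
  0.08348·V_3 - 0.0001471·V_0 - 0.08333·V_4 = 0
  0.09932·V_4 - 0.01099·V_1 - 0.08333·V_3 = 0
Solving these 5 simultaneous equations (Gaussian elimination) gives:
  V_0 = 3136 V, V_1 = 240.5 V, V_2 = 1.503 V, V_3 = 197.5 V
  V_4 = 192.3 V
R_eq = V_0 / 1 A = 3136 Ω = 3.136 kΩ

Final answer: 3.136 kΩ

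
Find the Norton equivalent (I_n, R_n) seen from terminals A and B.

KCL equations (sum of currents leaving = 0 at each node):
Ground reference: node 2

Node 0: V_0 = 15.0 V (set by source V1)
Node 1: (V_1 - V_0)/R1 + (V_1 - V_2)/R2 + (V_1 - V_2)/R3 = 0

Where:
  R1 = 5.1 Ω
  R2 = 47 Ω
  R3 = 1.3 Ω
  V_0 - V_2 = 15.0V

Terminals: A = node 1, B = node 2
Find the Thévenin equivalent first; then I_n = V_th/R_th and R_n = R_th.
Step 1 — V_th is the open-circuit voltage V_A - V_B (nothing connected across the terminals).
Nodal analysis, taking node 2 as the 0 V reference.
Source V1 fixes V_0 = 15 V.
KCL at each unknown node (sum of currents leaving = 0; resistances in Ω):
  Node 1: (V_1 - 15)/5.1 + (V_1 - 0)/47 + (V_1 - 0)/1.3 = 0
Collecting terms: 0.9866 × V_1 = 2.941  =>  V_1 = 2.981 V
V_th = V_1 - V_2 = 2.981 - 0 = 2.981 V
Step 2 — R_th: zero the source — replace V1 by a short circuit (node 2 merges into node 0) — and find the resistance seen between A (node 1) and B (node 0).
Reduce the network between node 1 (A) and node 0 (B) by series/parallel combination:
  Rp1 = R1 ‖ R2 ‖ R3 (parallel, all between nodes 0 and 1) = 1/(1/5.1 + 1/47 + 1/1.3) = 1.014 Ω
R_th = 1.014 Ω
I_n = V_th/R_th = 2.981/1.014 = 2.941 A, and R_n = R_th = 1.014 Ω

Final answer: I_n = 2.941 A, R_n = 1.014 Ω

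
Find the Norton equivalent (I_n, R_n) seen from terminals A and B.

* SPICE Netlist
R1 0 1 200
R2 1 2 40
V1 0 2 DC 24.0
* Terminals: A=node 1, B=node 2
Find the Thévenin equivalent first; then I_n = V_th/R_th and R_n = R_th.
Step 1 — V_th is the open-circuit voltage V_A - V_B (nothing connected across the terminals).
Nodal analysis, taking node 2 as the 0 V reference.
Source V1 fixes V_0 = 24 V.
KCL at each unknown node (sum of currents leaving = 0; resistances in Ω):
  Node 1: (V_1 - 24)/200 + (V_1 - 0)/40 = 0
Collecting terms: 0.03 × V_1 = 0.12  =>  V_1 = 4 V
V_th = V_1 - V_2 = 4 - 0 = 4 V
Step 2 — R_th: zero the source — replace V1 by a short circuit (node 2 merges into node 0) — and find the resistance seen between A (node 1) and B (node 0).
Reduce the network between node 1 (A) and node 0 (B) by series/parallel combination:
  Rp1 = R1 ‖ R2 (parallel, both between nodes 0 and 1) = 1/(1/200 + 1/40) = 33.33 Ω
R_th = 33.33 Ω
I_n = V_th/R_th = 4/33.33 = 0.12 A, and R_n = R_th = 33.33 Ω

Final answer: I_n = 0.12 A, R_n = 33.33 Ω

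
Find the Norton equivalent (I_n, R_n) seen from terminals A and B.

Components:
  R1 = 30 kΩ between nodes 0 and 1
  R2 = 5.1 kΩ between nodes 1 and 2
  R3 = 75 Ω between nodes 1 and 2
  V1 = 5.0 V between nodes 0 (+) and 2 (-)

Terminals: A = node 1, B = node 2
Find the Thévenin equivalent first; then I_n = V_th/R_th and R_n = R_th.
Step 1 — V_th is the open-circuit voltage V_A - V_B (nothing connected across the terminals).
Nodal analysis, taking node 2 as the 0 V reference.
Source V1 fixes V_0 = 5 V.
KCL at each unknown node (sum of currents leaving = 0; resistances in Ω):
  Node 1: (V_1 - 5)/30000 + (V_1 - 0)/5100 + (V_1 - 0)/75 = 0
Collecting terms: 0.01356 × V_1 = 0.0001667  =>  V_1 = 0.01229 V
V_th = V_1 - V_2 = 0.01229 - 0 = 0.01229 V
Step 2 — R_th: zero the source — replace V1 by a short circuit (node 2 merges into node 0) — and find the resistance seen between A (node 1) and B (node 0).
Reduce the network between node 1 (A) and node 0 (B) by series/parallel combination:
  Rp1 = R1 ‖ R2 ‖ R3 (parallel, all between nodes 0 and 1) = 1/(1/30000 + 1/5100 + 1/75) = 73.73 Ω
R_th = 73.73 Ω
I_n = V_th/R_th = 0.01229/73.73 = 0.0001667 A, and R_n = R_th = 73.73 Ω

Final answer: I_n = 0.0001667 A, R_n = 73.73 Ω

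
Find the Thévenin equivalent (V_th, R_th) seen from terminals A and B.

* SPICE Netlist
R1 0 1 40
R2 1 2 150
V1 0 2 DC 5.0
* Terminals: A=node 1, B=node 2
Step 1 — V_th is the open-circuit voltage V_A - V_B (nothing connected across the terminals).
Nodal analysis, taking node 2 as the 0 V reference.
Source V1 fixes V_0 = 5 V.
KCL at each unknown node (sum of currents leaving = 0; resistances in Ω):
  Node 1: (V_1 - 5)/40 + (V_1 - 0)/150 = 0
Collecting terms: 0.03167 × V_1 = 0.125  =>  V_1 = 3.947 V
V_th = V_1 - V_2 = 3.947 - 0 = 3.947 V
Step 2 — R_th: zero the source — replace V1 by a short circuit (node 2 merges into node 0) — and find the resistance seen between A (node 1) and B (node 0).
Reduce the network between node 1 (A) and node 0 (B) by series/parallel combination:
  Rp1 = R1 ‖ R2 (parallel, both between nodes 0 and 1) = 1/(1/40 + 1/150) = 31.58 Ω
R_th = 31.58 Ω

Final answer: V_th = 3.947 V, R_th = 31.58 Ω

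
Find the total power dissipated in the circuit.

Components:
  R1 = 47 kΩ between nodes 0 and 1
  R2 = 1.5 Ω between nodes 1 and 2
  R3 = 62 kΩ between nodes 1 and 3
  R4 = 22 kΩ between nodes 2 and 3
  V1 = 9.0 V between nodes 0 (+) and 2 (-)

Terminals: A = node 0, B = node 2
Nodal analysis, taking node 2 as the 0 V reference.
Source V1 fixes V_0 = 9 V.
KCL at each unknown node (sum of currents leaving = 0; resistances in Ω):
  Node 1: (V_1 - 9)/47000 + (V_1 - 0)/1.5 + (V_1 - V_3)/62000 = 0
  Node 3: (V_3 - V_1)/62000 + (V_3 - 0)/22000 = 0
Collecting terms (coefficients in siemens):
  0.6667·V_1 - 0.00001613·V_3 = 0.0001915
  0.00006158·V_3 - 0.00001613·V_1 = 0
Determinant D = (0.6667)(0.00006158) - (-0.00001613)(-0.00001613) = 0.00004106
V_1 = [(0.0001915)(0.00006158) - (-0.00001613)(0)]/D = 0.0002872 V
V_3 = [(0.6667)(0) - (0.0001915)(-0.00001613)]/D = 0.00007522 V
Power in each resistor, P = (ΔV)²/R:
  P_R1 = (9 - 0.0002872)²/47000 = 0.001723 W
  P_R2 = (0.0002872 - 0)²/1.5 = 0.000000055 W
  P_R3 = (0.0002872 - 0.00007522)²/62000 = 0.0000000000007249 W
  P_R4 = (0 - 0.00007522)²/22000 = 0.0000000000002572 W
P_total = P_R1 + P_R2 + P_R3 + P_R4 = 0.001723 W

Final answer: 0.001723 W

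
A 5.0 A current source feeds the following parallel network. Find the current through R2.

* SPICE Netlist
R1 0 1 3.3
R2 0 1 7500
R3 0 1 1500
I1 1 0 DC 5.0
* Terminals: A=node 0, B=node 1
All resistors sit directly between nodes 0 and 1, so they are in parallel and share one voltage V; the full source current 5 A splits among them.
1/R_par = 1/3.3 + 1/7500 + 1/1500 = 0.3038 S  =>  R_par = 3.291 Ω
V = I × R_par = 5 × 3.291 = 16.46 V
I_R2 = V/R2 = 16.46/7500 = 0.002194 A

Final answer: 0.002194 A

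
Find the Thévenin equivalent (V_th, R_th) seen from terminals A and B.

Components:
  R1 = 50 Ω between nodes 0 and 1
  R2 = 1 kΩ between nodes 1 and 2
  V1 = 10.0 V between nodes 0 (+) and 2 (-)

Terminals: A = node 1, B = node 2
Step 1 — V_th is the open-circuit voltage V_A - V_B (nothing connected across the terminals).
Nodal analysis, taking node 2 as the 0 V reference.
Source V1 fixes V_0 = 10 V.
KCL at each unknown node (sum of currents leaving = 0; resistances in Ω):
  Node 1: (V_1 - 10)/50 + (V_1 - 0)/1000 = 0
Collecting terms: 0.021 × V_1 = 0.2  =>  V_1 = 9.524 V
V_th = V_1 - V_2 = 9.524 - 0 = 9.524 V
Step 2 — R_th: zero the source — replace V1 by a short circuit (node 2 merges into node 0) — and find the resistance seen between A (node 1) and B (node 0).
Reduce the network between node 1 (A) and node 0 (B) by series/parallel combination:
  Rp1 = R1 ‖ R2 (parallel, both between nodes 0 and 1) = 1/(1/50 + 1/1000) = 47.62 Ω
R_th = 47.62 Ω

Final answer: V_th = 9.524 V, R_th = 47.62 Ω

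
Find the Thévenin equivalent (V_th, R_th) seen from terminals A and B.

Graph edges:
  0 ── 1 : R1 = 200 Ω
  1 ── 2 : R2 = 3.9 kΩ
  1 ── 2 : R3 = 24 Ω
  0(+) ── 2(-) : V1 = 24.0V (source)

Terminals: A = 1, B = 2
Step 1 — V_th is the open-circuit voltage V_A - V_B (nothing connected across the terminals).
Nodal analysis, taking node 2 as the 0 V reference.
Source V1 fixes V_0 = 24 V.
KCL at each unknown node (sum of currents leaving = 0; resistances in Ω):
  Node 1: (V_1 - 24)/200 + (V_1 - 0)/3900 + (V_1 - 0)/24 = 0
Collecting terms: 0.04692 × V_1 = 0.12  =>  V_1 = 2.557 V
V_th = V_1 - V_2 = 2.557 - 0 = 2.557 V
Step 2 — R_th: zero the source — replace V1 by a short circuit (node 2 merges into node 0) — and find the resistance seen between A (node 1) and B (node 0).
Reduce the network between node 1 (A) and node 0 (B) by series/parallel combination:
  Rp1 = R1 ‖ R2 ‖ R3 (parallel, all between nodes 0 and 1) = 1/(1/200 + 1/3900 + 1/24) = 21.31 Ω
R_th = 21.31 Ω

Final answer: V_th = 2.557 V, R_th = 21.31 Ω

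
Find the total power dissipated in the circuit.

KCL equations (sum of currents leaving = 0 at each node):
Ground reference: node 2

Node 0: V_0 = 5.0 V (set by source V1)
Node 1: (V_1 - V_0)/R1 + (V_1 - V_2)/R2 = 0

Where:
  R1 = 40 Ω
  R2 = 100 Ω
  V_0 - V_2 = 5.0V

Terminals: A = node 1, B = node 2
Nodal analysis, taking node 2 as the 0 V reference.
Source V1 fixes V_0 = 5 V.
KCL at each unknown node (sum of currents leaving = 0; resistances in Ω):
  Node 1: (V_1 - 5)/40 + (V_1 - 0)/100 = 0
Collecting terms: 0.035 × V_1 = 0.125  =>  V_1 = 3.571 V
Power in each resistor, P = (ΔV)²/R:
  P_R1 = (5 - 3.571)²/40 = 0.05102 W
  P_R2 = (3.571 - 0)²/100 = 0.1276 W
P_total = P_R1 + P_R2 = 0.1786 W

Final answer: 0.1786 W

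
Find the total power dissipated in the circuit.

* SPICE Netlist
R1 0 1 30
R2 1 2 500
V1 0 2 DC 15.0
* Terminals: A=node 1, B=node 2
Nodal analysis, taking node 2 as the 0 V reference.
Source V1 fixes V_0 = 15 V.
KCL at each unknown node (sum of currents leaving = 0; resistances in Ω):
  Node 1: (V_1 - 15)/30 + (V_1 - 0)/500 = 0
Collecting terms: 0.03533 × V_1 = 0.5  =>  V_1 = 14.15 V
Power in each resistor, P = (ΔV)²/R:
  P_R1 = (15 - 14.15)²/30 = 0.02403 W
  P_R2 = (14.15 - 0)²/500 = 0.4005 W
P_total = P_R1 + P_R2 = 0.4245 W

Final answer: 0.4245 W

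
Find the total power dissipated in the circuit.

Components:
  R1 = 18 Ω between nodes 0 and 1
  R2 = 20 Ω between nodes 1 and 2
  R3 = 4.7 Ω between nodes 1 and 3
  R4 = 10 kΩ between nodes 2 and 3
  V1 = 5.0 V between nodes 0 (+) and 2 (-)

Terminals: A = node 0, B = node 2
Nodal analysis, taking node 2 as the 0 V reference.
Source V1 fixes V_0 = 5 V.
KCL at each unknown node (sum of currents leaving = 0; resistances in Ω):
  Node 1: (V_1 - 5)/18 + (V_1 - 0)/20 + (V_1 - V_3)/4.7 = 0
  Node 3: (V_3 - V_1)/4.7 + (V_3 - 0)/10000 = 0
Collecting terms (coefficients in siemens):
  0.3183·V_1 - 0.2128·V_3 = 0.2778
  0.2129·V_3 - 0.2128·V_1 = 0
Determinant D = (0.3183)(0.2129) - (-0.2128)(-0.2128) = 0.02249
V_1 = [(0.2778)(0.2129) - (-0.2128)(0)]/D = 2.629 V
V_3 = [(0.3183)(0) - (0.2778)(-0.2128)]/D = 2.628 V
Power in each resistor, P = (ΔV)²/R:
  P_R1 = (5 - 2.629)²/18 = 0.3123 W
  P_R2 = (2.629 - 0)²/20 = 0.3456 W
  P_R3 = (2.629 - 2.628)²/4.7 = 0.0000003246 W
  P_R4 = (0 - 2.628)²/10000 = 0.0006906 W
P_total = P_R1 + P_R2 + P_R3 + P_R4 = 0.6586 W

Final answer: 0.6586 W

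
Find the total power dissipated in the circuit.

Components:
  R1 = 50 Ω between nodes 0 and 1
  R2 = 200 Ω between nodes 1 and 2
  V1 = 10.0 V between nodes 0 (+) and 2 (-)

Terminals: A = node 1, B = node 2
Nodal analysis, taking node 2 as the 0 V reference.
Source V1 fixes V_0 = 10 V.
KCL at each unknown node (sum of currents leaving = 0; resistances in Ω):
  Node 1: (V_1 - 10)/50 + (V_1 - 0)/200 = 0
Collecting terms: 0.025 × V_1 = 0.2  =>  V_1 = 8 V
Power in each resistor, P = (ΔV)²/R:
  P_R1 = (10 - 8)²/50 = 0.08 W
  P_R2 = (8 - 0)²/200 = 0.32 W
P_total = P_R1 + P_R2 = 0.4 W

Final answer: 0.4 W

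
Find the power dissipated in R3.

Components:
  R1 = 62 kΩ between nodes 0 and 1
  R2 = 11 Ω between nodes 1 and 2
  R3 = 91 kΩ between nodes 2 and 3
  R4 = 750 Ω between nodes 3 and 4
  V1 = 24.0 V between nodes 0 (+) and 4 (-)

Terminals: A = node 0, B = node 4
Nodal analysis, taking node 4 as the 0 V reference.
Source V1 fixes V_0 = 24 V.
KCL at each unknown node (sum of currents leaving = 0; resistances in Ω):
  Node 1: (V_1 - 24)/62000 + (V_1 - V_2)/11 = 0
  Node 2: (V_2 - V_1)/11 + (V_2 - V_3)/91000 = 0
  Node 3: (V_3 - V_2)/91000 + (V_3 - 0)/750 = 0
Collecting terms (coefficients in siemens):
  0.09093·V_1 - 0.09091·V_2 = 0.0003871
  0.09092·V_2 - 0.09091·V_1 - 0.00001099·V_3 = 0
  0.001344·V_3 - 0.00001099·V_2 = 0
Solving these 3 simultaneous equations (Gaussian elimination) gives:
  V_1 = 14.32 V, V_2 = 14.32 V, V_3 = 0.1171 V
I_R3 = (V_2 - V_3)/R3 = (14.32 - 0.1171)/91000 = 0.0001561 A
P_R3 = I_R3² × R3 = (0.0001561)² × 91000 = 0.002217 W

Final answer: 0.002217 W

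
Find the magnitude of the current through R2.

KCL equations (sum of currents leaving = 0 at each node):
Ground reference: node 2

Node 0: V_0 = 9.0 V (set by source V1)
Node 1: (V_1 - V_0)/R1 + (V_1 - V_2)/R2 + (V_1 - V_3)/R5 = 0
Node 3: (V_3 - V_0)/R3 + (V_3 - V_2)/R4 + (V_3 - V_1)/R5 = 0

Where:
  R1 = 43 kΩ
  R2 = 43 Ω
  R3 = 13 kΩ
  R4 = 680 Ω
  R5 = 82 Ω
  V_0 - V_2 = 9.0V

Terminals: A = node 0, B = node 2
Nodal analysis, taking node 2 as the 0 V reference.
Source V1 fixes V_0 = 9 V.
KCL at each unknown node (sum of currents leaving = 0; resistances in Ω):
  Node 1: (V_1 - 9)/43000 + (V_1 - 0)/43 + (V_1 - V_3)/82 = 0
  Node 3: (V_3 - 9)/13000 + (V_3 - 0)/680 + (V_3 - V_1)/82 = 0
Collecting terms (coefficients in siemens):
  0.03547·V_1 - 0.0122·V_3 = 0.0002093
  0.01374·V_3 - 0.0122·V_1 = 0.0006923
Determinant D = (0.03547)(0.01374) - (-0.0122)(-0.0122) = 0.0003388
V_1 = [(0.0002093)(0.01374) - (-0.0122)(0.0006923)]/D = 0.03341 V
V_3 = [(0.03547)(0.0006923) - (0.0002093)(-0.0122)]/D = 0.08003 V
I_R2 = (V_1 - V_2)/R2 = (0.03341 - 0)/43 = 0.000777 A
|I_R2| = 0.000777 A

Final answer: |I_R2| = 0.000777 A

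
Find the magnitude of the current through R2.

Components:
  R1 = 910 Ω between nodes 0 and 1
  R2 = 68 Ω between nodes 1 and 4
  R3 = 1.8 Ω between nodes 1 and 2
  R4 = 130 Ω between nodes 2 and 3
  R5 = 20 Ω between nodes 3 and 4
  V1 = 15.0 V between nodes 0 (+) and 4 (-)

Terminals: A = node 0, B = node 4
Nodal analysis, taking node 4 as the 0 V reference.
Source V1 fixes V_0 = 15 V.
KCL at each unknown node (sum of currents leaving = 0; resistances in Ω):
  Node 1: (V_1 - 15)/910 + (V_1 - 0)/68 + (V_1 - V_2)/1.8 = 0
  Node 2: (V_2 - V_1)/1.8 + (V_2 - V_3)/130 = 0
  Node 3: (V_3 - V_2)/130 + (V_3 - 0)/20 = 0
Collecting terms (coefficients in siemens):
  0.5714·V_1 - 0.5556·V_2 = 0.01648
  0.5632·V_2 - 0.5556·V_1 - 0.007692·V_3 = 0
  0.05769·V_3 - 0.007692·V_2 = 0
Solving these 3 simultaneous equations (Gaussian elimination) gives:
  V_1 = 0.7361 V, V_2 = 0.7274 V, V_3 = 0.09699 V
I_R2 = (V_1 - V_4)/R2 = (0.7361 - 0)/68 = 0.01083 A
|I_R2| = 0.01083 A

Final answer: |I_R2| = 0.01083 A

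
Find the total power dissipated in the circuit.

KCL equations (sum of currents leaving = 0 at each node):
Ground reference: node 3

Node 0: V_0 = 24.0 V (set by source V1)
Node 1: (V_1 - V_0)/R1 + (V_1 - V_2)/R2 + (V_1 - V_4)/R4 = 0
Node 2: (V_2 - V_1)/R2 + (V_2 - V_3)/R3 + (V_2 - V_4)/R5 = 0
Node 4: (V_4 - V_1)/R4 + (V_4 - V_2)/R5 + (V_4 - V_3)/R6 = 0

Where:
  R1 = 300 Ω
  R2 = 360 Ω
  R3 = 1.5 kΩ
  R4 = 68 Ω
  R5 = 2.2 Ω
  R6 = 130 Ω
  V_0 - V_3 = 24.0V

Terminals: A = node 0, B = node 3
Nodal analysis, taking node 3 as the 0 V reference.
Source V1 fixes V_0 = 24 V.
KCL at each unknown node (sum of currents leaving = 0; resistances in Ω):
  Node 1: (V_1 - 24)/300 + (V_1 - V_2)/360 + (V_1 - V_4)/68 = 0
  Node 2: (V_2 - V_1)/360 + (V_2 - 0)/1500 + (V_2 - V_4)/2.2 = 0
  Node 4: (V_4 - V_1)/68 + (V_4 - V_2)/2.2 + (V_4 - 0)/130 = 0
Collecting terms (coefficients in siemens):
  0.02082·V_1 - 0.002778·V_2 - 0.01471·V_4 = 0.08
  0.458·V_2 - 0.002778·V_1 - 0.4545·V_4 = 0
  0.4769·V_4 - 0.01471·V_1 - 0.4545·V_2 = 0
Solving these 3 simultaneous equations (Gaussian elimination) gives:
  V_1 = 8.901 V, V_2 = 6.029 V, V_4 = 6.021 V
Power in each resistor, P = (ΔV)²/R:
  P_R1 = (24 - 8.901)²/300 = 0.76 W
  P_R2 = (8.901 - 6.029)²/360 = 0.0229 W
  P_R3 = (6.029 - 0)²/1500 = 0.02423 W
  P_R4 = (8.901 - 6.021)²/68 = 0.122 W
  P_R5 = (6.029 - 6.021)²/2.2 = 0.00003444 W
  P_R6 = (0 - 6.021)²/130 = 0.2788 W
P_total = P_R1 + P_R2 + P_R3 + P_R4 + P_R5 + P_R6 = 1.208 W

Final answer: 1.208 W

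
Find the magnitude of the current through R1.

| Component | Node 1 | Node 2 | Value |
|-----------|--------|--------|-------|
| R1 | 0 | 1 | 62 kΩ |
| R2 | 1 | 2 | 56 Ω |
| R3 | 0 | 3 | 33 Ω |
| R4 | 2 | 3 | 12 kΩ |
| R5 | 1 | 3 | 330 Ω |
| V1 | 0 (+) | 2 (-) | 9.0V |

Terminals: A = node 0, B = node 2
Nodal analysis, taking node 2 as the 0 V reference.
Source V1 fixes V_0 = 9 V.
KCL at each unknown node (sum of currents leaving = 0; resistances in Ω):
  Node 1: (V_1 - 9)/62000 + (V_1 - 0)/56 + (V_1 - V_3)/330 = 0
  Node 3: (V_3 - 9)/33 + (V_3 - 0)/12000 + (V_3 - V_1)/330 = 0
Collecting terms (coefficients in siemens):
  0.0209·V_1 - 0.00303·V_3 = 0.0001452
  0.03342·V_3 - 0.00303·V_1 = 0.2727
Determinant D = (0.0209)(0.03342) - (-0.00303)(-0.00303) = 0.0006893
V_1 = [(0.0001452)(0.03342) - (-0.00303)(0.2727)]/D = 1.206 V
V_3 = [(0.0209)(0.2727) - (0.0001452)(-0.00303)]/D = 8.271 V
I_R1 = (V_0 - V_1)/R1 = (9 - 1.206)/62000 = 0.0001257 A
|I_R1| = 0.0001257 A

Final answer: |I_R1| = 0.0001257 A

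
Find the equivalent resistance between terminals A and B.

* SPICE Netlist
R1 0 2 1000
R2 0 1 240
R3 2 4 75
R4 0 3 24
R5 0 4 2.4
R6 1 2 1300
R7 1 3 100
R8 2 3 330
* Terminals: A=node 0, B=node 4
The network is not a plain series/parallel combination. Inject a 1 A test current into terminal A (node 0) and return it from terminal B (node 4); then R_eq = V_A / (1 A).
Nodal analysis, taking node 4 as the 0 V reference.
Current source I_test pushes 1 A into node 0 and draws it out of node 4.
KCL at each unknown node (sum of currents leaving = 0; resistances in Ω):
  Node 0: (V_0 - V_2)/1000 + (V_0 - V_1)/240 + (V_0 - V_3)/24 + (V_0 - 0)/2.4 - 1 = 0
  Node 1: (V_1 - V_0)/240 + (V_1 - V_2)/1300 + (V_1 - V_3)/100 = 0
  Node 2: (V_2 - V_0)/1000 + (V_2 - V_1)/1300 + (V_2 - 0)/75 + (V_2 - V_3)/330 = 0
  Node 3: (V_3 - V_0)/24 + (V_3 - V_1)/100 + (V_3 - V_2)/330 = 0
Collecting terms (coefficients in siemens):
  0.4635·V_0 - 0.004167·V_1 - 0.001·V_2 - 0.04167·V_3 = 1
  0.01494·V_1 - 0.004167·V_0 - 0.0007692·V_2 - 0.01·V_3 = 0
  0.01813·V_2 - 0.001·V_0 - 0.0007692·V_1 - 0.00303·V_3 = 0
  0.0547·V_3 - 0.04167·V_0 - 0.01·V_1 - 0.00303·V_2 = 0
Solving these 4 simultaneous equations (Gaussian elimination) gives:
  V_0 = 2.381 V, V_1 = 2.201 V, V_2 = 0.6006 V, V_3 = 2.249 V
R_eq = V_0 / 1 A = 2.381 Ω

Final answer: 2.381 Ω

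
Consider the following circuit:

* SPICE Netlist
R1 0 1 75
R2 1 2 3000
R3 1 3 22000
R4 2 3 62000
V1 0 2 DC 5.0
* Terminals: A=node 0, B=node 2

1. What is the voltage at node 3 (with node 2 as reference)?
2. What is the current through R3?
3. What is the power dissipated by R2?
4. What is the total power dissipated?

Nodal analysis, taking node 2 as the 0 V reference.
Source V1 fixes V_0 = 5 V.
KCL at each unknown node (sum of currents leaving = 0; resistances in Ω):
  Node 1: (V_1 - 5)/75 + (V_1 - 0)/3000 + (V_1 - V_3)/22000 = 0
  Node 3: (V_3 - V_1)/22000 + (V_3 - 0)/62000 = 0
Collecting terms (coefficients in siemens):
  0.01371·V_1 - 0.00004545·V_3 = 0.06667
  0.00006158·V_3 - 0.00004545·V_1 = 0
Determinant D = (0.01371)(0.00006158) - (-0.00004545)(-0.00004545) = 0.0000008424
V_1 = [(0.06667)(0.00006158) - (-0.00004545)(0)]/D = 4.874 V
V_3 = [(0.01371)(0) - (0.06667)(-0.00004545)]/D = 3.597 V
Part 1:
  Read off the nodal solution: V_3 = 3.597 V
Part 2:
  I_R3 = (V_1 - V_3)/R3 = (4.874 - 3.597)/22000 = 0.00005802 A
  Magnitude: I_R3 = 0.00005802 A
Part 3:
  I_R2 = (V_1 - V_2)/R2 = (4.874 - 0)/3000 = 0.001625 A
  P_R2 = I_R2² × R2 = (0.001625)² × 3000 = 0.007918 W
Part 4:
  Power in each resistor, P = (ΔV)²/R:
    P_R1 = (5 - 4.874)²/75 = 0.0002123 W
    P_R2 = (4.874 - 0)²/3000 = 0.007918 W
    P_R3 = (4.874 - 3.597)²/22000 = 0.00007406 W
    P_R4 = (0 - 3.597)²/62000 = 0.0002087 W
  P_total = P_R1 + P_R2 + P_R3 + P_R4 = 0.008413 W

Final answers:
1. V_3 = 3.597 V
2. I_R3 = 5.802e-05 A
3. P_R2 = 0.007918 W
4. P_total = 0.008413 W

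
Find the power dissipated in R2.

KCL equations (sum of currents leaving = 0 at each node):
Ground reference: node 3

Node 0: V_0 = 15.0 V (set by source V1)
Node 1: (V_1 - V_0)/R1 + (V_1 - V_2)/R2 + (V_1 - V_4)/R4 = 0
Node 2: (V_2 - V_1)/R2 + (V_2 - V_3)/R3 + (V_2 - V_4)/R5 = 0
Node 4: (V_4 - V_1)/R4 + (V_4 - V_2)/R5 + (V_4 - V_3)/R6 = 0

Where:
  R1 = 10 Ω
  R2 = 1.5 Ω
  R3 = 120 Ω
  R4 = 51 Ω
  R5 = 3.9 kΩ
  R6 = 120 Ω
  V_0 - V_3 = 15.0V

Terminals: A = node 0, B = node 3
Nodal analysis, taking node 3 as the 0 V reference.
Source V1 fixes V_0 = 15 V.
KCL at each unknown node (sum of currents leaving = 0; resistances in Ω):
  Node 1: (V_1 - 15)/10 + (V_1 - V_2)/1.5 + (V_1 - V_4)/51 = 0
  Node 2: (V_2 - V_1)/1.5 + (V_2 - 0)/120 + (V_2 - V_4)/3900 = 0
  Node 4: (V_4 - V_1)/51 + (V_4 - V_2)/3900 + (V_4 - 0)/120 = 0
Collecting terms (coefficients in siemens):
  0.7863·V_1 - 0.6667·V_2 - 0.01961·V_4 = 1.5
  0.6753·V_2 - 0.6667·V_1 - 0.0002564·V_4 = 0
  0.0282·V_4 - 0.01961·V_1 - 0.0002564·V_2 = 0
Solving these 3 simultaneous equations (Gaussian elimination) gives:
  V_1 = 13.15 V, V_2 = 12.98 V, V_4 = 9.26 V
I_R2 = (V_1 - V_2)/R2 = (13.15 - 12.98)/1.5 = 0.1091 A
P_R2 = I_R2² × R2 = (0.1091)² × 1.5 = 0.01787 W

Final answer: 0.01787 W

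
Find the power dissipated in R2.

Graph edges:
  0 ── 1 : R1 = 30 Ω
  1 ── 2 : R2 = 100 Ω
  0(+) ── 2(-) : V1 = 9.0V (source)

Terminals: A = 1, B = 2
Nodal analysis, taking node 2 as the 0 V reference.
Source V1 fixes V_0 = 9 V.
KCL at each unknown node (sum of currents leaving = 0; resistances in Ω):
  Node 1: (V_1 - 9)/30 + (V_1 - 0)/100 = 0
Collecting terms: 0.04333 × V_1 = 0.3  =>  V_1 = 6.923 V
I_R2 = (V_1 - V_2)/R2 = (6.923 - 0)/100 = 0.06923 A
P_R2 = I_R2² × R2 = (0.06923)² × 100 = 0.4793 W

Final answer: 0.4793 W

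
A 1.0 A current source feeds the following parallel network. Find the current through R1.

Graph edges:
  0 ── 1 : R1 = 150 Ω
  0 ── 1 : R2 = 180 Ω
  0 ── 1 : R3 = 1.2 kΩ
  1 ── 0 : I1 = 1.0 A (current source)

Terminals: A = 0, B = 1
All resistors sit directly between nodes 0 and 1, so they are in parallel and share one voltage V; the full source current 1 A splits among them.
1/R_par = 1/150 + 1/180 + 1/1200 = 0.01306 S  =>  R_par = 76.6 Ω
V = I × R_par = 1 × 76.6 = 76.6 V
I_R1 = V/R1 = 76.6/150 = 0.5106 A

Final answer: 0.5106 A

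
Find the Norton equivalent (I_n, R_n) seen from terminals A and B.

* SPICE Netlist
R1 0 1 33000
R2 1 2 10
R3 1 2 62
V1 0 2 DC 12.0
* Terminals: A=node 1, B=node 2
Find the Thévenin equivalent first; then I_n = V_th/R_th and R_n = R_th.
Step 1 — V_th is the open-circuit voltage V_A - V_B (nothing connected across the terminals).
Nodal analysis, taking node 2 as the 0 V reference.
Source V1 fixes V_0 = 12 V.
KCL at each unknown node (sum of currents leaving = 0; resistances in Ω):
  Node 1: (V_1 - 12)/33000 + (V_1 - 0)/10 + (V_1 - 0)/62 = 0
Collecting terms: 0.1162 × V_1 = 0.0003636  =>  V_1 = 0.00313 V
V_th = V_1 - V_2 = 0.00313 - 0 = 0.00313 V
Step 2 — R_th: zero the source — replace V1 by a short circuit (node 2 merges into node 0) — and find the resistance seen between A (node 1) and B (node 0).
Reduce the network between node 1 (A) and node 0 (B) by series/parallel combination:
  Rp1 = R1 ‖ R2 ‖ R3 (parallel, all between nodes 0 and 1) = 1/(1/33000 + 1/10 + 1/62) = 8.609 Ω
R_th = 8.609 Ω
I_n = V_th/R_th = 0.00313/8.609 = 0.0003636 A, and R_n = R_th = 8.609 Ω

Final answer: I_n = 0.0003636 A, R_n = 8.609 Ω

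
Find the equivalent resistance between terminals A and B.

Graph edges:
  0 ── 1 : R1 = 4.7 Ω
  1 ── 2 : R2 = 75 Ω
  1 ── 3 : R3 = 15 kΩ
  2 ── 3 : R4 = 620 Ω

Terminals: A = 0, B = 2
Reduce the network between node 0 (A) and node 2 (B) by series/parallel combination:
  Rs1 = R3 + R4 (series, joined only at node 3) = 15000 + 620 = 15620 Ω
  Rp1 = R2 ‖ Rs1 (parallel, both between nodes 1 and 2) = 1/(1/75 + 1/15620) = 74.64 Ω
  Rs2 = R1 + Rp1 (series, joined only at node 1) = 4.7 + 74.64 = 79.34 Ω
R_eq = 79.34 Ω

Final answer: 79.34 Ω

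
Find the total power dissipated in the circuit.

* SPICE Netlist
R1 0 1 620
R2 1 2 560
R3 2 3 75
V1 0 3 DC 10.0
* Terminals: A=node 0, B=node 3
Nodal analysis, taking node 3 as the 0 V reference.
Source V1 fixes V_0 = 10 V.
KCL at each unknown node (sum of currents leaving = 0; resistances in Ω):
  Node 1: (V_1 - 10)/620 + (V_1 - V_2)/560 = 0
  Node 2: (V_2 - V_1)/560 + (V_2 - 0)/75 = 0
Collecting terms (coefficients in siemens):
  0.003399·V_1 - 0.001786·V_2 = 0.01613
  0.01512·V_2 - 0.001786·V_1 = 0
Determinant D = (0.003399)(0.01512) - (-0.001786)(-0.001786) = 0.0000482
V_1 = [(0.01613)(0.01512) - (-0.001786)(0)]/D = 5.06 V
V_2 = [(0.003399)(0) - (0.01613)(-0.001786)]/D = 0.5976 V
Power in each resistor, P = (ΔV)²/R:
  P_R1 = (10 - 5.06)²/620 = 0.03936 W
  P_R2 = (5.06 - 0.5976)²/560 = 0.03555 W
  P_R3 = (0.5976 - 0)²/75 = 0.004762 W
P_total = P_R1 + P_R2 + P_R3 = 0.07968 W

Final answer: 0.07968 W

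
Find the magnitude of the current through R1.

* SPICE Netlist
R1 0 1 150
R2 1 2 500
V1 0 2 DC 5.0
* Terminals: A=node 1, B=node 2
Nodal analysis, taking node 2 as the 0 V reference.
Source V1 fixes V_0 = 5 V.
KCL at each unknown node (sum of currents leaving = 0; resistances in Ω):
  Node 1: (V_1 - 5)/150 + (V_1 - 0)/500 = 0
Collecting terms: 0.008667 × V_1 = 0.03333  =>  V_1 = 3.846 V
I_R1 = (V_0 - V_1)/R1 = (5 - 3.846)/150 = 0.007692 A
|I_R1| = 0.007692 A

Final answer: |I_R1| = 0.007692 A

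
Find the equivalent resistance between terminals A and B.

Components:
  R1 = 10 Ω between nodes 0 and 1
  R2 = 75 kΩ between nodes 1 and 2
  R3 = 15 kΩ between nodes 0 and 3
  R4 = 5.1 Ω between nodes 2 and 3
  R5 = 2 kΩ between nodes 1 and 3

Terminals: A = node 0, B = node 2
The network is not a plain series/parallel combination. Inject a 1 A test current into terminal A (node 0) and return it from terminal B (node 2); then R_eq = V_A / (1 A).
Nodal analysis, taking node 2 as the 0 V reference.
Current source I_test pushes 1 A into node 0 and draws it out of node 2.
KCL at each unknown node (sum of currents leaving = 0; resistances in Ω):
  Node 0: (V_0 - V_1)/10 + (V_0 - V_3)/15000 - 1 = 0
  Node 1: (V_1 - V_0)/10 + (V_1 - 0)/75000 + (V_1 - V_3)/2000 = 0
  Node 3: (V_3 - V_0)/15000 + (V_3 - V_1)/2000 + (V_3 - 0)/5.1 = 0
Collecting terms (coefficients in siemens):
  0.1001·V_0 - 0.1·V_1 - 0.00006667·V_3 = 1
  0.1005·V_1 - 0.1·V_0 - 0.0005·V_3 = 0
  0.1966·V_3 - 0.00006667·V_0 - 0.0005·V_1 = 0
Solving these 3 simultaneous equations (Gaussian elimination) gives:
  V_0 = 1737 V, V_1 = 1728 V, V_3 = 4.982 V
R_eq = V_0 / 1 A = 1737 Ω = 1.737 kΩ

Final answer: 1.737 kΩ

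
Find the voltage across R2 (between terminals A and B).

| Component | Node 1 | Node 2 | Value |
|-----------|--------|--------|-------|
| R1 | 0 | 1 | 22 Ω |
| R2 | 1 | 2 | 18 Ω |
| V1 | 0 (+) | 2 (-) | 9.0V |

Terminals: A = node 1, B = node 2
R1 and R2 are in series across V1 (node 0 → node 1 → node 2), and the output A–B is taken across R2, so this is a voltage divider.
Series current: I = V1/(R1 + R2) = 9/(22 + 18) = 9/40 = 0.225 A
V_R2 = I × R2 = V1 × R2/(R1 + R2) = 9 × 18/40 = 4.05 V

Final answer: 4.05 V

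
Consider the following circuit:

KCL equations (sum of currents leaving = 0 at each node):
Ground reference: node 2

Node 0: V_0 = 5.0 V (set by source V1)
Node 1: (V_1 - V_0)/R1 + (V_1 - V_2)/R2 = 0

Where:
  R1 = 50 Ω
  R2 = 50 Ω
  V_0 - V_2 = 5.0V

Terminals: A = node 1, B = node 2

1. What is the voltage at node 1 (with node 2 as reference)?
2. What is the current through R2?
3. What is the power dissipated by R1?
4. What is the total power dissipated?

Nodal analysis, taking node 2 as the 0 V reference.
Source V1 fixes V_0 = 5 V.
KCL at each unknown node (sum of currents leaving = 0; resistances in Ω):
  Node 1: (V_1 - 5)/50 + (V_1 - 0)/50 = 0
Collecting terms: 0.04 × V_1 = 0.1  =>  V_1 = 2.5 V
Part 1:
  Read off the nodal solution: V_1 = 2.5 V
Part 2:
  I_R2 = (V_1 - V_2)/R2 = (2.5 - 0)/50 = 0.05 A
  Magnitude: I_R2 = 0.05 A
Part 3:
  I_R1 = (V_0 - V_1)/R1 = (5 - 2.5)/50 = 0.05 A
  P_R1 = I_R1² × R1 = (0.05)² × 50 = 0.125 W
Part 4:
  Power in each resistor, P = (ΔV)²/R:
    P_R1 = (5 - 2.5)²/50 = 0.125 W
    P_R2 = (2.5 - 0)²/50 = 0.125 W
  P_total = P_R1 + P_R2 = 0.25 W

Final answers:
1. V_1 = 2.5 V
2. I_R2 = 0.05 A
3. P_R1 = 0.125 W
4. P_total = 0.25 W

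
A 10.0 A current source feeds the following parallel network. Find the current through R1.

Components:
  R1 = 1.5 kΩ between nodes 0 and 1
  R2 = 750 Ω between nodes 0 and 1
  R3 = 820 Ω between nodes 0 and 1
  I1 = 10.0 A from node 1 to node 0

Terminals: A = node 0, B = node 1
All resistors sit directly between nodes 0 and 1, so they are in parallel and share one voltage V; the full source current 10 A splits among them.
1/R_par = 1/1500 + 1/750 + 1/820 = 0.00322 S  =>  R_par = 310.6 Ω
V = I × R_par = 10 × 310.6 = 3106 V
I_R1 = V/R1 = 3106/1500 = 2.071 A

Final answer: 2.071 A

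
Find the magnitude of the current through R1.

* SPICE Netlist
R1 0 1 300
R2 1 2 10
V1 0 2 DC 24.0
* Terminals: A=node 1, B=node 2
Nodal analysis, taking node 2 as the 0 V reference.
Source V1 fixes V_0 = 24 V.
KCL at each unknown node (sum of currents leaving = 0; resistances in Ω):
  Node 1: (V_1 - 24)/300 + (V_1 - 0)/10 = 0
Collecting terms: 0.1033 × V_1 = 0.08  =>  V_1 = 0.7742 V
I_R1 = (V_0 - V_1)/R1 = (24 - 0.7742)/300 = 0.07742 A
|I_R1| = 0.07742 A

Final answer: |I_R1| = 0.07742 A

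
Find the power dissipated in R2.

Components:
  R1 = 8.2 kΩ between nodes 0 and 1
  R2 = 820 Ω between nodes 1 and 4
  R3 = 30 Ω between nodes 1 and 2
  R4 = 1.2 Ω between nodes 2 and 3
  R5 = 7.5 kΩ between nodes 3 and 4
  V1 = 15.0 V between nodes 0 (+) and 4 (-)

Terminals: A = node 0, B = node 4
Nodal analysis, taking node 4 as the 0 V reference.
Source V1 fixes V_0 = 15 V.
KCL at each unknown node (sum of currents leaving = 0; resistances in Ω):
  Node 1: (V_1 - 15)/8200 + (V_1 - 0)/820 + (V_1 - V_2)/30 = 0
  Node 2: (V_2 - V_1)/30 + (V_2 - V_3)/1.2 = 0
  Node 3: (V_3 - V_2)/1.2 + (V_3 - 0)/7500 = 0
Collecting terms (coefficients in siemens):
  0.03467·V_1 - 0.03333·V_2 = 0.001829
  0.8667·V_2 - 0.03333·V_1 - 0.8333·V_3 = 0
  0.8335·V_3 - 0.8333·V_2 = 0
Solving these 3 simultaneous equations (Gaussian elimination) gives:
  V_1 = 1.241 V, V_2 = 1.236 V, V_3 = 1.236 V
I_R2 = (V_1 - V_4)/R2 = (1.241 - 0)/820 = 0.001513 A
P_R2 = I_R2² × R2 = (0.001513)² × 820 = 0.001878 W

Final answer: 0.001878 W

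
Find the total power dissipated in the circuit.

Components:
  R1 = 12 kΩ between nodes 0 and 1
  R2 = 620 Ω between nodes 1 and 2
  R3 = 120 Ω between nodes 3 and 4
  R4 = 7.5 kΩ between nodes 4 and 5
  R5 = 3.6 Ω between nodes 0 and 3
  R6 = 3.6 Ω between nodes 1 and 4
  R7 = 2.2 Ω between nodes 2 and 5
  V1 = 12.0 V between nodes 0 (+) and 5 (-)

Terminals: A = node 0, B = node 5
Nodal analysis, taking node 5 as the 0 V reference.
Source V1 fixes V_0 = 12 V.
KCL at each unknown node (sum of currents leaving = 0; resistances in Ω):
  Node 1: (V_1 - 12)/12000 + (V_1 - V_2)/620 + (V_1 - V_4)/3.6 = 0
  Node 2: (V_2 - V_1)/620 + (V_2 - 0)/2.2 = 0
  Node 3: (V_3 - V_4)/120 + (V_3 - 12)/3.6 = 0
  Node 4: (V_4 - V_3)/120 + (V_4 - 0)/7500 + (V_4 - V_1)/3.6 = 0
Collecting terms (coefficients in siemens):
  0.2795·V_1 - 0.001613·V_2 - 0.2778·V_4 = 0.001
  0.4562·V_2 - 0.001613·V_1 = 0
  0.2861·V_3 - 0.008333·V_4 = 3.333
  0.2862·V_4 - 0.2778·V_1 - 0.008333·V_3 = 0
Solving these 4 simultaneous equations (Gaussian elimination) gives:
  V_1 = 9.847 V, V_2 = 0.03482 V, V_3 = 11.94 V, V_4 = 9.903 V
Power in each resistor, P = (ΔV)²/R:
  P_R1 = (12 - 9.847)²/12000 = 0.0003864 W
  P_R2 = (9.847 - 0.03482)²/620 = 0.1553 W
  P_R3 = (11.94 - 9.903)²/120 = 0.03454 W
  P_R4 = (9.903 - 0)²/7500 = 0.01308 W
  P_R5 = (12 - 11.94)²/3.6 = 0.001036 W
  P_R6 = (9.847 - 9.903)²/3.6 = 0.0008813 W
  P_R7 = (0.03482 - 0)²/2.2 = 0.000551 W
P_total = P_R1 + P_R2 + P_R3 + P_R4 + P_R5 + P_R6 + P_R7 = 0.2058 W

Final answer: 0.2058 W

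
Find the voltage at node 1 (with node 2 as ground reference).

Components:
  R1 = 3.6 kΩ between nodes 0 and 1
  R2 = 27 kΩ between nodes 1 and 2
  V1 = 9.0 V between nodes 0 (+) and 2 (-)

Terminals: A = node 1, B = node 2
Nodal analysis, taking node 2 as the 0 V reference.
Source V1 fixes V_0 = 9 V.
KCL at each unknown node (sum of currents leaving = 0; resistances in Ω):
  Node 1: (V_1 - 9)/3600 + (V_1 - 0)/27000 = 0
Collecting terms: 0.0003148 × V_1 = 0.0025  =>  V_1 = 7.941 V
The requested potential is V_1 = 7.941 V.

Final answer: V_1 = 7.941 V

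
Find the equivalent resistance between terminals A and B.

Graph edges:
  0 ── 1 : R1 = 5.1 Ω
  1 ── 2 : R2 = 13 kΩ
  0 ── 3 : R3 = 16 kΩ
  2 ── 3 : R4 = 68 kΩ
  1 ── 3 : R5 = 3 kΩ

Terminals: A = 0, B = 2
The network is not a plain series/parallel combination. Inject a 1 A test current into terminal A (node 0) and return it from terminal B (node 2); then R_eq = V_A / (1 A).
Nodal analysis, taking node 2 as the 0 V reference.
Current source I_test pushes 1 A into node 0 and draws it out of node 2.
KCL at each unknown node (sum of currents leaving = 0; resistances in Ω):
  Node 0: (V_0 - V_1)/5.1 + (V_0 - V_3)/16000 - 1 = 0
  Node 1: (V_1 - V_0)/5.1 + (V_1 - 0)/13000 + (V_1 - V_3)/3000 = 0
  Node 3: (V_3 - V_0)/16000 + (V_3 - V_1)/3000 + (V_3 - 0)/68000 = 0
Collecting terms (coefficients in siemens):
  0.1961·V_0 - 0.1961·V_1 - 0.0000625·V_3 = 1
  0.1965·V_1 - 0.1961·V_0 - 0.0003333·V_3 = 0
  0.0004105·V_3 - 0.0000625·V_0 - 0.0003333·V_1 = 0
Solving these 3 simultaneous equations (Gaussian elimination) gives:
  V_0 = 10980 V, V_1 = 10980 V, V_3 = 10580 V
R_eq = V_0 / 1 A = 10980 Ω = 10.98 kΩ

Final answer: 10.98 kΩ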